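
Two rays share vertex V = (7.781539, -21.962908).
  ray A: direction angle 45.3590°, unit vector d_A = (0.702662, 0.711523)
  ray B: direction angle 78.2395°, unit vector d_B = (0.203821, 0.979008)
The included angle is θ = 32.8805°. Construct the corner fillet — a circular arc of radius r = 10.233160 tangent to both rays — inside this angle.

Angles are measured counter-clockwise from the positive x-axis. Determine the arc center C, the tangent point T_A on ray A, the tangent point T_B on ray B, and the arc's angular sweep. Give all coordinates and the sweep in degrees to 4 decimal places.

bisector direction at 61.7993° = (0.472562,0.881297)
center distance |VC| = r/sin(θ/2) = 10.233160/sin(16.4402°) = 36.157621
C = V + |VC|·bis = (24.8683,9.9027)
T_A = V + ((C−V)·d_A)·d_A = V + 34.6793·d_A = (32.1494,2.7122)
T_B = V + ((C−V)·d_B)·d_B = V + 34.6793·d_B = (14.8499,11.9884)
sweep = 180° − θ = 147.1195°

center=(24.8683,9.9027) T_A=(32.1494,2.7122) T_B=(14.8499,11.9884) sweep=147.1195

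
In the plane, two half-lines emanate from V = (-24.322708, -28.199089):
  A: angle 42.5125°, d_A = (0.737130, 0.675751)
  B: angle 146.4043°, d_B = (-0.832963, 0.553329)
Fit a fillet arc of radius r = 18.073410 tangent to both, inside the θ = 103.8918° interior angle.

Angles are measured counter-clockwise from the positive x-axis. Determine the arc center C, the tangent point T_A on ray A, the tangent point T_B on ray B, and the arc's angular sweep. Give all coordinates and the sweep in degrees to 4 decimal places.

center=(-26.1069,-5.3161) T_A=(-13.8938,-18.6386) T_B=(-36.1075,-20.3706) sweep=76.1082

bisector direction at 94.4584° = (-0.077735,0.996974)
center distance |VC| = r/sin(θ/2) = 18.073410/sin(51.9459°) = 22.952429
C = V + |VC|·bis = (-26.1069,-5.3161)
T_A = V + ((C−V)·d_A)·d_A = V + 14.1480·d_A = (-13.8938,-18.6386)
T_B = V + ((C−V)·d_B)·d_B = V + 14.1480·d_B = (-36.1075,-20.3706)
sweep = 180° − θ = 76.1082°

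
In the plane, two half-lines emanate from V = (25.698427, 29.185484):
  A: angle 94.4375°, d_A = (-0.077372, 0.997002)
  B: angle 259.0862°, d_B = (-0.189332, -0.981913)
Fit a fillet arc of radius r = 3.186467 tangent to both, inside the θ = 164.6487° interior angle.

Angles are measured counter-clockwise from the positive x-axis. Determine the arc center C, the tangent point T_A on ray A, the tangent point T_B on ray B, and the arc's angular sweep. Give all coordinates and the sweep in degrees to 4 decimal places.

bisector direction at 176.7618° = (-0.998403,0.056486)
center distance |VC| = r/sin(θ/2) = 3.186467/sin(82.3243°) = 3.215276
C = V + |VC|·bis = (22.4883,29.3671)
T_A = V + ((C−V)·d_A)·d_A = V + 0.4294·d_A = (25.6652,29.6136)
T_B = V + ((C−V)·d_B)·d_B = V + 0.4294·d_B = (25.6171,28.7638)
sweep = 180° − θ = 15.3513°

center=(22.4883,29.3671) T_A=(25.6652,29.6136) T_B=(25.6171,28.7638) sweep=15.3513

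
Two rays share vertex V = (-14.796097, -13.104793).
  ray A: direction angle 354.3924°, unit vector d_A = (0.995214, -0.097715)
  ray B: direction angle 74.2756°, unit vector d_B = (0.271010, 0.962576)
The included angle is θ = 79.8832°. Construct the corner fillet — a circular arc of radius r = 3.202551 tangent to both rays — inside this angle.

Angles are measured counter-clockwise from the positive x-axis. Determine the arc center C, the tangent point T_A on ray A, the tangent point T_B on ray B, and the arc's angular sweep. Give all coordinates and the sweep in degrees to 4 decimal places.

bisector direction at 34.3340° = (0.825764,0.564016)
center distance |VC| = r/sin(θ/2) = 3.202551/sin(39.9416°) = 4.988347
C = V + |VC|·bis = (-10.6769,-10.2913)
T_A = V + ((C−V)·d_A)·d_A = V + 3.8246·d_A = (-10.9898,-13.4785)
T_B = V + ((C−V)·d_B)·d_B = V + 3.8246·d_B = (-13.7596,-9.4234)
sweep = 180° − θ = 100.1168°

center=(-10.6769,-10.2913) T_A=(-10.9898,-13.4785) T_B=(-13.7596,-9.4234) sweep=100.1168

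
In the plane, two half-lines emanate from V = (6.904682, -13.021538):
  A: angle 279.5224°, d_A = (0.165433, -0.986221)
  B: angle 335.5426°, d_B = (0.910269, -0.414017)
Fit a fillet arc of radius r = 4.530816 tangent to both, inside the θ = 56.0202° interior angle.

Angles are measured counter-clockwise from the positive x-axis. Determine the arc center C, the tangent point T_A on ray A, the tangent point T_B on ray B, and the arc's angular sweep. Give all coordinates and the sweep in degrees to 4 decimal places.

center=(12.7822,-20.6722) T_A=(8.3138,-21.4218) T_B=(14.6580,-16.5480) sweep=123.9798

bisector direction at 307.5325° = (0.609211,-0.793008)
center distance |VC| = r/sin(θ/2) = 4.530816/sin(28.0101°) = 9.647687
C = V + |VC|·bis = (12.7822,-20.6722)
T_A = V + ((C−V)·d_A)·d_A = V + 8.5176·d_A = (8.3138,-21.4218)
T_B = V + ((C−V)·d_B)·d_B = V + 8.5176·d_B = (14.6580,-16.5480)
sweep = 180° − θ = 123.9798°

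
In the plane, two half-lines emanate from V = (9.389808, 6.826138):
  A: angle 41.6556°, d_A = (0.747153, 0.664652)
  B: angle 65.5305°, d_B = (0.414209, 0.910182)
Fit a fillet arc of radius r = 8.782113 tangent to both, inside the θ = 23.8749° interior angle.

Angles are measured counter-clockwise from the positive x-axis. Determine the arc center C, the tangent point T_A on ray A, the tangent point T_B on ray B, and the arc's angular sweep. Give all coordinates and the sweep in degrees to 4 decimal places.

center=(34.5892,40.9970) T_A=(40.4262,34.4355) T_B=(26.5958,44.6347) sweep=156.1251

bisector direction at 53.5930° = (0.593517,0.804822)
center distance |VC| = r/sin(θ/2) = 8.782113/sin(11.9375°) = 42.457721
C = V + |VC|·bis = (34.5892,40.9970)
T_A = V + ((C−V)·d_A)·d_A = V + 41.5395·d_A = (40.4262,34.4355)
T_B = V + ((C−V)·d_B)·d_B = V + 41.5395·d_B = (26.5958,44.6347)
sweep = 180° − θ = 156.1251°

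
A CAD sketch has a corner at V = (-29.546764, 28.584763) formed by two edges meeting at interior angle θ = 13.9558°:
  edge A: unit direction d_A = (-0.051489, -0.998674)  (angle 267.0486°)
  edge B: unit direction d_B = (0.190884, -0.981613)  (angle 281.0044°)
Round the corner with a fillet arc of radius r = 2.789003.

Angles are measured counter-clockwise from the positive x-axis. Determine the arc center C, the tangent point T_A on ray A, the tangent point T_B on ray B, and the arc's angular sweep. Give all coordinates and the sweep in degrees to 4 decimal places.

bisector direction at 274.0265° = (0.070218,-0.997532)
center distance |VC| = r/sin(θ/2) = 2.789003/sin(6.9779°) = 22.957310
C = V + |VC|·bis = (-27.9348,5.6841)
T_A = V + ((C−V)·d_A)·d_A = V + 22.7873·d_A = (-30.7201,5.8277)
T_B = V + ((C−V)·d_B)·d_B = V + 22.7873·d_B = (-25.1970,6.2165)
sweep = 180° − θ = 166.0442°

center=(-27.9348,5.6841) T_A=(-30.7201,5.8277) T_B=(-25.1970,6.2165) sweep=166.0442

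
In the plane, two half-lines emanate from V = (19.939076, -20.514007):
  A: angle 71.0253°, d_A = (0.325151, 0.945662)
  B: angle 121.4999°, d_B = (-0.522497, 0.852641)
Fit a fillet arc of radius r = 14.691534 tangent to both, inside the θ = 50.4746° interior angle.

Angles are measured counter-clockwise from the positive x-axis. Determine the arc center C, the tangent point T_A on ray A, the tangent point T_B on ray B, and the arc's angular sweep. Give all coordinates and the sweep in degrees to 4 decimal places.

bisector direction at 96.2626° = (-0.109085,0.994032)
center distance |VC| = r/sin(θ/2) = 14.691534/sin(25.2373°) = 34.457383
C = V + |VC|·bis = (16.1803,13.7377)
T_A = V + ((C−V)·d_A)·d_A = V + 31.1684·d_A = (30.0735,8.9608)
T_B = V + ((C−V)·d_B)·d_B = V + 31.1684·d_B = (3.6537,6.0615)
sweep = 180° − θ = 129.5254°

center=(16.1803,13.7377) T_A=(30.0735,8.9608) T_B=(3.6537,6.0615) sweep=129.5254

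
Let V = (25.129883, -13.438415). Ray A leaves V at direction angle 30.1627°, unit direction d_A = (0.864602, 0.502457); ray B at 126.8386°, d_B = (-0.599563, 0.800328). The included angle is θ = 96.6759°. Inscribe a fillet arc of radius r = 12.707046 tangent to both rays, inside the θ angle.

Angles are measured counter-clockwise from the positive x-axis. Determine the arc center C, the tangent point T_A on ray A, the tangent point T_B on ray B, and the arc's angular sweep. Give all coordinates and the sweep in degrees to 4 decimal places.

center=(28.5207,3.2291) T_A=(34.9055,-7.7574) T_B=(18.3509,-4.3895) sweep=83.3241

bisector direction at 78.5007° = (0.199357,0.979927)
center distance |VC| = r/sin(θ/2) = 12.707046/sin(48.3379°) = 17.008981
C = V + |VC|·bis = (28.5207,3.2291)
T_A = V + ((C−V)·d_A)·d_A = V + 11.3065·d_A = (34.9055,-7.7574)
T_B = V + ((C−V)·d_B)·d_B = V + 11.3065·d_B = (18.3509,-4.3895)
sweep = 180° − θ = 83.3241°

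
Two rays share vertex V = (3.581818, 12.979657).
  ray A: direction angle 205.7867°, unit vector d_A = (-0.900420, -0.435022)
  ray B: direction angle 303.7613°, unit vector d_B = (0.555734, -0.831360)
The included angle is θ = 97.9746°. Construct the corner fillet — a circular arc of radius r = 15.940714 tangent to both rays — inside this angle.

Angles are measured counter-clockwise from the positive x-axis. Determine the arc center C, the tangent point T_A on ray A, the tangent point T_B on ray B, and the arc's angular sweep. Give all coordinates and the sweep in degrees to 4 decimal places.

bisector direction at 254.7740° = (-0.262627,-0.964897)
center distance |VC| = r/sin(θ/2) = 15.940714/sin(48.9873°) = 21.125724
C = V + |VC|·bis = (-1.9664,-7.4045)
T_A = V + ((C−V)·d_A)·d_A = V + 13.8633·d_A = (-8.9009,6.9488)
T_B = V + ((C−V)·d_B)·d_B = V + 13.8633·d_B = (11.2861,1.4543)
sweep = 180° − θ = 82.0254°

center=(-1.9664,-7.4045) T_A=(-8.9009,6.9488) T_B=(11.2861,1.4543) sweep=82.0254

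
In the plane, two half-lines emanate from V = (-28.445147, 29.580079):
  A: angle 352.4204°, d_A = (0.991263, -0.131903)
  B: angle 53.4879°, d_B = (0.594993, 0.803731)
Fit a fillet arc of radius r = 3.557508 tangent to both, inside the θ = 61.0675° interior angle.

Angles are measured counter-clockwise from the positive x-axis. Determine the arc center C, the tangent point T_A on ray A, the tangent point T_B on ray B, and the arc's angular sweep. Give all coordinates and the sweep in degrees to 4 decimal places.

bisector direction at 22.9541° = (0.920817,0.389994)
center distance |VC| = r/sin(θ/2) = 3.557508/sin(30.5338°) = 7.002337
C = V + |VC|·bis = (-21.9973,32.3110)
T_A = V + ((C−V)·d_A)·d_A = V + 6.0313·d_A = (-22.4665,28.7845)
T_B = V + ((C−V)·d_B)·d_B = V + 6.0313·d_B = (-24.8566,34.4276)
sweep = 180° − θ = 118.9325°

center=(-21.9973,32.3110) T_A=(-22.4665,28.7845) T_B=(-24.8566,34.4276) sweep=118.9325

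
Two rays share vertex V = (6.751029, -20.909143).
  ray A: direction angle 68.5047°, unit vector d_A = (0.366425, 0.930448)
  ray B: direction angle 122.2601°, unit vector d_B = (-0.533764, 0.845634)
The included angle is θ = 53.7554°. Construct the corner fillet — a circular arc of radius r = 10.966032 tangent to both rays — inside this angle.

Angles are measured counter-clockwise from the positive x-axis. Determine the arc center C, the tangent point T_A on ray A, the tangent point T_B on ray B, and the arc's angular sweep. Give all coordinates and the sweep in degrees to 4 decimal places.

center=(4.4757,3.2403) T_A=(14.6790,-0.7779) T_B=(-4.7975,-2.6129) sweep=126.2446

bisector direction at 95.3824° = (-0.093802,0.995591)
center distance |VC| = r/sin(θ/2) = 10.966032/sin(26.8777°) = 24.256433
C = V + |VC|·bis = (4.4757,3.2403)
T_A = V + ((C−V)·d_A)·d_A = V + 21.6361·d_A = (14.6790,-0.7779)
T_B = V + ((C−V)·d_B)·d_B = V + 21.6361·d_B = (-4.7975,-2.6129)
sweep = 180° − θ = 126.2446°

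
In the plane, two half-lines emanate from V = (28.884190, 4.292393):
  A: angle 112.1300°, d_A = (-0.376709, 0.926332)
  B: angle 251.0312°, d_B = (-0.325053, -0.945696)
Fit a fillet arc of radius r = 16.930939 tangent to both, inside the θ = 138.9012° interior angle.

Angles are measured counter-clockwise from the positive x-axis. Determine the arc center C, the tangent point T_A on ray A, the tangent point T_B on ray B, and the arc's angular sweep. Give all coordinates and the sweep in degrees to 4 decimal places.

center=(10.8096,3.7936) T_A=(26.4933,10.1717) T_B=(26.8211,-1.7098) sweep=41.0988

bisector direction at 181.5806° = (-0.999620,-0.027583)
center distance |VC| = r/sin(θ/2) = 16.930939/sin(69.4506°) = 18.081464
C = V + |VC|·bis = (10.8096,3.7936)
T_A = V + ((C−V)·d_A)·d_A = V + 6.3469·d_A = (26.4933,10.1717)
T_B = V + ((C−V)·d_B)·d_B = V + 6.3469·d_B = (26.8211,-1.7098)
sweep = 180° − θ = 41.0988°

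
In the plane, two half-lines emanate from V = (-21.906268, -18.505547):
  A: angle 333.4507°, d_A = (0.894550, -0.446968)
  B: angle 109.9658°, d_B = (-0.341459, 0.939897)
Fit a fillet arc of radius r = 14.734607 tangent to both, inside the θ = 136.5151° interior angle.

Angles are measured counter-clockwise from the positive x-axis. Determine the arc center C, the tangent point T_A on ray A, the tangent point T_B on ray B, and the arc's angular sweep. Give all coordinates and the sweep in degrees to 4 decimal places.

center=(-10.0638,-7.9512) T_A=(-16.6497,-21.1320) T_B=(-23.9128,-12.9825) sweep=43.4849

bisector direction at 41.7083° = (0.746542,0.665338)
center distance |VC| = r/sin(θ/2) = 14.734607/sin(68.2575°) = 15.863136
C = V + |VC|·bis = (-10.0638,-7.9512)
T_A = V + ((C−V)·d_A)·d_A = V + 5.8763·d_A = (-16.6497,-21.1320)
T_B = V + ((C−V)·d_B)·d_B = V + 5.8763·d_B = (-23.9128,-12.9825)
sweep = 180° − θ = 43.4849°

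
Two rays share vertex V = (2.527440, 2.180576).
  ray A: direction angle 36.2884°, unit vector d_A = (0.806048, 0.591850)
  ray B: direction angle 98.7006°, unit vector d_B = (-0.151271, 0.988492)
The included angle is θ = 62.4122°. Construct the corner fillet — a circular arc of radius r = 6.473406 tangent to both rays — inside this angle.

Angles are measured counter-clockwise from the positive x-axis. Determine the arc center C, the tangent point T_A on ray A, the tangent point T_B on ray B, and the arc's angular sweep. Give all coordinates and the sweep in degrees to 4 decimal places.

center=(7.3098,13.7231) T_A=(11.1411,8.5053) T_B=(0.9109,12.7439) sweep=117.5878

bisector direction at 67.4945° = (0.382772,0.923843)
center distance |VC| = r/sin(θ/2) = 6.473406/sin(31.2061°) = 12.494075
C = V + |VC|·bis = (7.3098,13.7231)
T_A = V + ((C−V)·d_A)·d_A = V + 10.6863·d_A = (11.1411,8.5053)
T_B = V + ((C−V)·d_B)·d_B = V + 10.6863·d_B = (0.9109,12.7439)
sweep = 180° − θ = 117.5878°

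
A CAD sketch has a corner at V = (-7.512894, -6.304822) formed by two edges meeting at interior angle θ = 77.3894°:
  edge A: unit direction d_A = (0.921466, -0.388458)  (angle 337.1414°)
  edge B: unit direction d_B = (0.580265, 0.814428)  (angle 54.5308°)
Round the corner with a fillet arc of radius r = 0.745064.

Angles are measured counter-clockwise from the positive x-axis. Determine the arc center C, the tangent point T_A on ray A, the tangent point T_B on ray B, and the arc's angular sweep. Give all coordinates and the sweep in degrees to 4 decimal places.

bisector direction at 15.8361° = (0.962046,0.272886)
center distance |VC| = r/sin(θ/2) = 0.745064/sin(38.6947°) = 1.191777
C = V + |VC|·bis = (-6.3663,-5.9796)
T_A = V + ((C−V)·d_A)·d_A = V + 0.9302·d_A = (-6.6558,-6.6662)
T_B = V + ((C−V)·d_B)·d_B = V + 0.9302·d_B = (-6.9731,-5.5473)
sweep = 180° − θ = 102.6106°

center=(-6.3663,-5.9796) T_A=(-6.6558,-6.6662) T_B=(-6.9731,-5.5473) sweep=102.6106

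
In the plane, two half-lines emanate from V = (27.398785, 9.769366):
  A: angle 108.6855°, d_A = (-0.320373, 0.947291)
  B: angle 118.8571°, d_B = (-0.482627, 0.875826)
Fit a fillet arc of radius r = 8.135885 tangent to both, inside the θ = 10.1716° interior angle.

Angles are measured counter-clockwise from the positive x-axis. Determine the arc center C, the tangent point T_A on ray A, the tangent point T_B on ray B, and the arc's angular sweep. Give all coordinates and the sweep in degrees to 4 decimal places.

center=(-9.5957,93.7611) T_A=(-1.8887,96.3676) T_B=(-16.7214,89.8345) sweep=169.8284

bisector direction at 113.7713° = (-0.403087,0.915162)
center distance |VC| = r/sin(θ/2) = 8.135885/sin(5.0858°) = 91.778004
C = V + |VC|·bis = (-9.5957,93.7611)
T_A = V + ((C−V)·d_A)·d_A = V + 91.4167·d_A = (-1.8887,96.3676)
T_B = V + ((C−V)·d_B)·d_B = V + 91.4167·d_B = (-16.7214,89.8345)
sweep = 180° − θ = 169.8284°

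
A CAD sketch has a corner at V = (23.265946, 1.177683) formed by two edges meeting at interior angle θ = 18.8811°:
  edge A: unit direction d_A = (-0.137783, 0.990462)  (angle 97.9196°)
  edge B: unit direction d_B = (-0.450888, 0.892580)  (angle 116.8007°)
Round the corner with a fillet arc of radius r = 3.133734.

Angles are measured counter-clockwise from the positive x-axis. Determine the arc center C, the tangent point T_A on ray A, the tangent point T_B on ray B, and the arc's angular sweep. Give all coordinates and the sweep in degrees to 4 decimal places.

center=(17.5654,19.4127) T_A=(20.6692,19.8445) T_B=(14.7682,17.9998) sweep=161.1189

bisector direction at 107.3601° = (-0.298377,0.954448)
center distance |VC| = r/sin(θ/2) = 3.133734/sin(9.4405°) = 19.105321
C = V + |VC|·bis = (17.5654,19.4127)
T_A = V + ((C−V)·d_A)·d_A = V + 18.8466·d_A = (20.6692,19.8445)
T_B = V + ((C−V)·d_B)·d_B = V + 18.8466·d_B = (14.7682,17.9998)
sweep = 180° − θ = 161.1189°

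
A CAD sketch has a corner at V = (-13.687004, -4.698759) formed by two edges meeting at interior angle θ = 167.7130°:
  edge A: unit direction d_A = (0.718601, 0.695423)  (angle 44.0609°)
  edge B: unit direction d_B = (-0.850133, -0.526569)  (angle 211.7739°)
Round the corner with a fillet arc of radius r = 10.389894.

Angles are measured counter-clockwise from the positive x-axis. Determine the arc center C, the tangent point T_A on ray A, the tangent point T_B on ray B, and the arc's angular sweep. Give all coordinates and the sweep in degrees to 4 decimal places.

bisector direction at 127.9174° = (-0.614525,0.788897)
center distance |VC| = r/sin(θ/2) = 10.389894/sin(83.8565°) = 10.449908
C = V + |VC|·bis = (-20.1087,3.5451)
T_A = V + ((C−V)·d_A)·d_A = V + 1.1183·d_A = (-12.8834,-3.9210)
T_B = V + ((C−V)·d_B)·d_B = V + 1.1183·d_B = (-14.6377,-5.2876)
sweep = 180° − θ = 12.2870°

center=(-20.1087,3.5451) T_A=(-12.8834,-3.9210) T_B=(-14.6377,-5.2876) sweep=12.2870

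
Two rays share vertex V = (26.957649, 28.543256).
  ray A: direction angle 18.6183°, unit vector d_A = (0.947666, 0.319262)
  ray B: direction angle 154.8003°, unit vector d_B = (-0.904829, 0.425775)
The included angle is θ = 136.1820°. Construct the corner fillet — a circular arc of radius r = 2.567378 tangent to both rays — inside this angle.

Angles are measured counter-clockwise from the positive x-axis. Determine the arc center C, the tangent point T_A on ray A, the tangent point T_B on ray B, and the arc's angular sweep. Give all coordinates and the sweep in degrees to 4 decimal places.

bisector direction at 86.7093° = (0.057402,0.998351)
center distance |VC| = r/sin(θ/2) = 2.567378/sin(68.0910°) = 2.767234
C = V + |VC|·bis = (27.1165,31.3059)
T_A = V + ((C−V)·d_A)·d_A = V + 1.0325·d_A = (27.9362,28.8729)
T_B = V + ((C−V)·d_B)·d_B = V + 1.0325·d_B = (26.0234,28.9829)
sweep = 180° − θ = 43.8180°

center=(27.1165,31.3059) T_A=(27.9362,28.8729) T_B=(26.0234,28.9829) sweep=43.8180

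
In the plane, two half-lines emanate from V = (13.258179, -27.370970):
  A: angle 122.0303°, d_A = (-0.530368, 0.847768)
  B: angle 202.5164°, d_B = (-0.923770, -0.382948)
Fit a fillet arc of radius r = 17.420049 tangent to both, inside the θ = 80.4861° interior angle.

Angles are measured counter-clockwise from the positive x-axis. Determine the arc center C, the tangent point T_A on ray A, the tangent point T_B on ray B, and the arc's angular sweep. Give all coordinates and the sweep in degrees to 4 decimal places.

center=(-12.4262,-19.1609) T_A=(2.3419,-9.9218) T_B=(-5.7553,-35.2530) sweep=99.5139

bisector direction at 162.2733° = (-0.952520,0.304476)
center distance |VC| = r/sin(θ/2) = 17.420049/sin(40.2430°) = 26.964710
C = V + |VC|·bis = (-12.4262,-19.1609)
T_A = V + ((C−V)·d_A)·d_A = V + 20.5825·d_A = (2.3419,-9.9218)
T_B = V + ((C−V)·d_B)·d_B = V + 20.5825·d_B = (-5.7553,-35.2530)
sweep = 180° − θ = 99.5139°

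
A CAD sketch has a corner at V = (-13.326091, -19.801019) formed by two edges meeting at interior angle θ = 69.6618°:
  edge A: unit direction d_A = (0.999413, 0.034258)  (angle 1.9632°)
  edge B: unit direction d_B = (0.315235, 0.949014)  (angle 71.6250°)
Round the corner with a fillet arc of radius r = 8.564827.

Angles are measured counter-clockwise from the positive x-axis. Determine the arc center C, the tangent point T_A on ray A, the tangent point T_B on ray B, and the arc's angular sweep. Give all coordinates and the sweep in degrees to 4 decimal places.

bisector direction at 36.7941° = (0.800793,0.598941)
center distance |VC| = r/sin(θ/2) = 8.564827/sin(34.8309°) = 14.995591
C = V + |VC|·bis = (-1.3177,-10.8195)
T_A = V + ((C−V)·d_A)·d_A = V + 12.3090·d_A = (-1.0243,-19.3793)
T_B = V + ((C−V)·d_B)·d_B = V + 12.3090·d_B = (-9.4459,-8.1196)
sweep = 180° − θ = 110.3382°

center=(-1.3177,-10.8195) T_A=(-1.0243,-19.3793) T_B=(-9.4459,-8.1196) sweep=110.3382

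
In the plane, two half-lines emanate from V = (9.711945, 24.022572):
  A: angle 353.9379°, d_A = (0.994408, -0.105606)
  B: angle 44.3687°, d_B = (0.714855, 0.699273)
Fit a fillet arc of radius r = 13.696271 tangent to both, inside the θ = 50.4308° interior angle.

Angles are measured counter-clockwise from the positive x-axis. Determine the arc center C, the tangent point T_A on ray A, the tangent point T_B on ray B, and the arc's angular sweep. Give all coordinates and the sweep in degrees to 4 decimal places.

center=(40.0815,34.5706) T_A=(38.6351,20.9509) T_B=(30.5040,44.3615) sweep=129.5692

bisector direction at 19.1533° = (0.944644,0.328097)
center distance |VC| = r/sin(θ/2) = 13.696271/sin(25.2154°) = 32.149175
C = V + |VC|·bis = (40.0815,34.5706)
T_A = V + ((C−V)·d_A)·d_A = V + 29.0858·d_A = (38.6351,20.9509)
T_B = V + ((C−V)·d_B)·d_B = V + 29.0858·d_B = (30.5040,44.3615)
sweep = 180° − θ = 129.5692°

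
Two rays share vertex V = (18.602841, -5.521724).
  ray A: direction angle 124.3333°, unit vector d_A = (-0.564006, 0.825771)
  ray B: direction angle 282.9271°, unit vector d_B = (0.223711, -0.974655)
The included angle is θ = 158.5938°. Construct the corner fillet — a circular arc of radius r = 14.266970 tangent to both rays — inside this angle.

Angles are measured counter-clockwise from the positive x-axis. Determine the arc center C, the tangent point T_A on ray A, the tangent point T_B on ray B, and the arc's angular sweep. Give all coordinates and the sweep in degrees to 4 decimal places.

bisector direction at 203.6302° = (-0.916152,-0.400832)
center distance |VC| = r/sin(θ/2) = 14.266970/sin(79.2969°) = 14.519571
C = V + |VC|·bis = (5.3007,-11.3416)
T_A = V + ((C−V)·d_A)·d_A = V + 2.6966·d_A = (17.0820,-3.2950)
T_B = V + ((C−V)·d_B)·d_B = V + 2.6966·d_B = (19.2061,-8.1500)
sweep = 180° − θ = 21.4062°

center=(5.3007,-11.3416) T_A=(17.0820,-3.2950) T_B=(19.2061,-8.1500) sweep=21.4062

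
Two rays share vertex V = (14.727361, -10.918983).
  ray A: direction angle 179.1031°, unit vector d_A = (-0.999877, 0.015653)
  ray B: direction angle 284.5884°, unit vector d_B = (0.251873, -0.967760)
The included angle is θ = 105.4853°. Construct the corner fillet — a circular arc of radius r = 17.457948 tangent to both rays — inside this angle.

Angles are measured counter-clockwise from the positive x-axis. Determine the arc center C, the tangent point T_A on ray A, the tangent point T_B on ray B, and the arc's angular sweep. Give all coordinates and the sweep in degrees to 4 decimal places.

center=(1.1768,-28.1669) T_A=(1.4501,-10.7111) T_B=(18.0720,-23.7697) sweep=74.5147

bisector direction at 231.8458° = (-0.617781,-0.786350)
center distance |VC| = r/sin(θ/2) = 17.457948/sin(52.7426°) = 21.934180
C = V + |VC|·bis = (1.1768,-28.1669)
T_A = V + ((C−V)·d_A)·d_A = V + 13.2789·d_A = (1.4501,-10.7111)
T_B = V + ((C−V)·d_B)·d_B = V + 13.2789·d_B = (18.0720,-23.7697)
sweep = 180° − θ = 74.5147°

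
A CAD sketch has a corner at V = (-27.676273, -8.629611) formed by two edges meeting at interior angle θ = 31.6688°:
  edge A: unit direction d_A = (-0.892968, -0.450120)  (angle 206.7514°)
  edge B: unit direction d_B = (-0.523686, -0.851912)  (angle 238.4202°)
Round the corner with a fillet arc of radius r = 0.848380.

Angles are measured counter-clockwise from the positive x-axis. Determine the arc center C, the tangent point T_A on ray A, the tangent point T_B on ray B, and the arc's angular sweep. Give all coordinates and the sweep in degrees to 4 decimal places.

center=(-29.9655,-10.7336) T_A=(-30.3474,-9.9760) T_B=(-29.2428,-11.1779) sweep=148.3312

bisector direction at 222.5858° = (-0.736265,-0.676694)
center distance |VC| = r/sin(θ/2) = 0.848380/sin(15.8344°) = 3.109237
C = V + |VC|·bis = (-29.9655,-10.7336)
T_A = V + ((C−V)·d_A)·d_A = V + 2.9913·d_A = (-30.3474,-9.9760)
T_B = V + ((C−V)·d_B)·d_B = V + 2.9913·d_B = (-29.2428,-11.1779)
sweep = 180° − θ = 148.3312°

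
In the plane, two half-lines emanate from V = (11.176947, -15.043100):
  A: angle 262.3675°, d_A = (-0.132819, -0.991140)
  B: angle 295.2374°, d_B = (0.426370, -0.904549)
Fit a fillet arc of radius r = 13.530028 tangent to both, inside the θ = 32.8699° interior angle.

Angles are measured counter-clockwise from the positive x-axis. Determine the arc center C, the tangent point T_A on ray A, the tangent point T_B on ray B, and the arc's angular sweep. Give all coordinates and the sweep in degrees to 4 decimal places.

center=(18.4950,-62.3015) T_A=(5.0849,-60.5045) T_B=(30.7336,-56.5327) sweep=147.1301

bisector direction at 278.8025° = (0.153028,-0.988222)
center distance |VC| = r/sin(θ/2) = 13.530028/sin(16.4350°) = 47.821693
C = V + |VC|·bis = (18.4950,-62.3015)
T_A = V + ((C−V)·d_A)·d_A = V + 45.8678·d_A = (5.0849,-60.5045)
T_B = V + ((C−V)·d_B)·d_B = V + 45.8678·d_B = (30.7336,-56.5327)
sweep = 180° − θ = 147.1301°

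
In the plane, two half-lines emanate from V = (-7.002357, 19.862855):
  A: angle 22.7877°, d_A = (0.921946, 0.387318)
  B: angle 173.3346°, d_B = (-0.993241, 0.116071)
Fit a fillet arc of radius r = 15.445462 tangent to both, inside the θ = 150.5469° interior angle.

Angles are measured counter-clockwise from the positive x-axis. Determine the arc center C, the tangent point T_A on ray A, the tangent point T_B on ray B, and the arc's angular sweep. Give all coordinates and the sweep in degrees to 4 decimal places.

bisector direction at 98.0611° = (-0.140230,0.990119)
center distance |VC| = r/sin(θ/2) = 15.445462/sin(75.2734°) = 15.970078
C = V + |VC|·bis = (-9.2418,35.6751)
T_A = V + ((C−V)·d_A)·d_A = V + 4.0597·d_A = (-3.2595,21.4352)
T_B = V + ((C−V)·d_B)·d_B = V + 4.0597·d_B = (-11.0346,20.3341)
sweep = 180° − θ = 29.4531°

center=(-9.2418,35.6751) T_A=(-3.2595,21.4352) T_B=(-11.0346,20.3341) sweep=29.4531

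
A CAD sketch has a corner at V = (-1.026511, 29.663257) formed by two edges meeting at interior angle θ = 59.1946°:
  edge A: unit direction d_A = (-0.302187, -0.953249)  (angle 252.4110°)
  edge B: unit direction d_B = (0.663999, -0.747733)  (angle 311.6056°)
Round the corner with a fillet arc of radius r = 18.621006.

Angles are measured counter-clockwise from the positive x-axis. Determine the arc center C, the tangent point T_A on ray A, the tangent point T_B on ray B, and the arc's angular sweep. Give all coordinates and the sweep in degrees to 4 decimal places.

bisector direction at 282.0083° = (0.208053,-0.978117)
center distance |VC| = r/sin(θ/2) = 18.621006/sin(29.5973°) = 37.701908
C = V + |VC|·bis = (6.8175,-7.2136)
T_A = V + ((C−V)·d_A)·d_A = V + 32.7825·d_A = (-10.9330,-1.5866)
T_B = V + ((C−V)·d_B)·d_B = V + 32.7825·d_B = (20.7410,5.1507)
sweep = 180° − θ = 120.8054°

center=(6.8175,-7.2136) T_A=(-10.9330,-1.5866) T_B=(20.7410,5.1507) sweep=120.8054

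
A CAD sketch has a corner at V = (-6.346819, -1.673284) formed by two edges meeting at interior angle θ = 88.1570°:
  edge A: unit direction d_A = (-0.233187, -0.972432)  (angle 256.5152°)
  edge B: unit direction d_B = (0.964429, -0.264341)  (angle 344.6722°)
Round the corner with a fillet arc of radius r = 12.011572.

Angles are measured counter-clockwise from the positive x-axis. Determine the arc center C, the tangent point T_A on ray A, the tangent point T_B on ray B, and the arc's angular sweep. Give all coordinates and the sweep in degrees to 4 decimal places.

bisector direction at 300.5937° = (0.508947,-0.860798)
center distance |VC| = r/sin(θ/2) = 12.011572/sin(44.0785°) = 17.266856
C = V + |VC|·bis = (2.4411,-16.5366)
T_A = V + ((C−V)·d_A)·d_A = V + 12.4043·d_A = (-9.2393,-13.7356)
T_B = V + ((C−V)·d_B)·d_B = V + 12.4043·d_B = (5.6162,-4.9522)
sweep = 180° − θ = 91.8430°

center=(2.4411,-16.5366) T_A=(-9.2393,-13.7356) T_B=(5.6162,-4.9522) sweep=91.8430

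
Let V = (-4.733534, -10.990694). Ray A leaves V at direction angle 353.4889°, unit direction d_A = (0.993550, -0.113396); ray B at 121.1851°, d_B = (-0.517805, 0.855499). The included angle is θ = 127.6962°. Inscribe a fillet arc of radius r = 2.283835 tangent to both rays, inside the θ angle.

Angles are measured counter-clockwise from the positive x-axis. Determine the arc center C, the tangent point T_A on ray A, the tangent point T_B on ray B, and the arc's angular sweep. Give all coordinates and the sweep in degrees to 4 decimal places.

center=(-3.3604,-8.8488) T_A=(-3.6194,-11.1179) T_B=(-5.3142,-10.0313) sweep=52.3038

bisector direction at 57.3370° = (0.539697,0.841859)
center distance |VC| = r/sin(θ/2) = 2.283835/sin(63.8481°) = 2.544298
C = V + |VC|·bis = (-3.3604,-8.8488)
T_A = V + ((C−V)·d_A)·d_A = V + 1.1214·d_A = (-3.6194,-11.1179)
T_B = V + ((C−V)·d_B)·d_B = V + 1.1214·d_B = (-5.3142,-10.0313)
sweep = 180° − θ = 52.3038°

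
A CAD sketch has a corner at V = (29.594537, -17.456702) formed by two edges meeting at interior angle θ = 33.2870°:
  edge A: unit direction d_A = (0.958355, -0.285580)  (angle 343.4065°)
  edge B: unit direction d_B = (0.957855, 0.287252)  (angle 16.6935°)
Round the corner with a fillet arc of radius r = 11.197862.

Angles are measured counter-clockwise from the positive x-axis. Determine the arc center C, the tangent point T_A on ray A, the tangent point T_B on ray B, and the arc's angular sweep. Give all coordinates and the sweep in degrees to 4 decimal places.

bisector direction at 0.0500° = (1.000000,0.000873)
center distance |VC| = r/sin(θ/2) = 11.197862/sin(16.6435°) = 39.096515
C = V + |VC|·bis = (68.6910,-17.4226)
T_A = V + ((C−V)·d_A)·d_A = V + 37.4586·d_A = (65.4932,-28.1541)
T_B = V + ((C−V)·d_B)·d_B = V + 37.4586·d_B = (65.4744,-6.6967)
sweep = 180° − θ = 146.7130°

center=(68.6910,-17.4226) T_A=(65.4932,-28.1541) T_B=(65.4744,-6.6967) sweep=146.7130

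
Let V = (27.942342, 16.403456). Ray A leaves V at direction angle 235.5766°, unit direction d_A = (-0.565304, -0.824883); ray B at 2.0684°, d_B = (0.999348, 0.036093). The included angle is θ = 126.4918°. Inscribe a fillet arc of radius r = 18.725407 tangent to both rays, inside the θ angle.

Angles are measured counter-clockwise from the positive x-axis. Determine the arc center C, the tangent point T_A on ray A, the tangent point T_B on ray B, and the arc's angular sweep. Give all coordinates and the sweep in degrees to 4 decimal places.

center=(38.0521,-1.9690) T_A=(22.6058,8.6165) T_B=(37.3763,16.7442) sweep=53.5082

bisector direction at 298.8225° = (0.482098,-0.876117)
center distance |VC| = r/sin(θ/2) = 18.725407/sin(63.2459°) = 20.970352
C = V + |VC|·bis = (38.0521,-1.9690)
T_A = V + ((C−V)·d_A)·d_A = V + 9.4401·d_A = (22.6058,8.6165)
T_B = V + ((C−V)·d_B)·d_B = V + 9.4401·d_B = (37.3763,16.7442)
sweep = 180° − θ = 53.5082°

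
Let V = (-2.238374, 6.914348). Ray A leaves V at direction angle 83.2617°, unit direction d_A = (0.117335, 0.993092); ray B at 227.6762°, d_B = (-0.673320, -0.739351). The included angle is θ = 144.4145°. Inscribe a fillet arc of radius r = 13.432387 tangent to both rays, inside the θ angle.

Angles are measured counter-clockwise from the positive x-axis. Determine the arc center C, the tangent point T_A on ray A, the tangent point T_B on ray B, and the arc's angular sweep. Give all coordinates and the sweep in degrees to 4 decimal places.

center=(-15.0722,12.7714) T_A=(-1.7326,11.1954) T_B=(-5.1409,3.7272) sweep=35.5855

bisector direction at 155.4690° = (-0.909736,0.415186)
center distance |VC| = r/sin(θ/2) = 13.432387/sin(72.2073°) = 14.107160
C = V + |VC|·bis = (-15.0722,12.7714)
T_A = V + ((C−V)·d_A)·d_A = V + 4.3108·d_A = (-1.7326,11.1954)
T_B = V + ((C−V)·d_B)·d_B = V + 4.3108·d_B = (-5.1409,3.7272)
sweep = 180° − θ = 35.5855°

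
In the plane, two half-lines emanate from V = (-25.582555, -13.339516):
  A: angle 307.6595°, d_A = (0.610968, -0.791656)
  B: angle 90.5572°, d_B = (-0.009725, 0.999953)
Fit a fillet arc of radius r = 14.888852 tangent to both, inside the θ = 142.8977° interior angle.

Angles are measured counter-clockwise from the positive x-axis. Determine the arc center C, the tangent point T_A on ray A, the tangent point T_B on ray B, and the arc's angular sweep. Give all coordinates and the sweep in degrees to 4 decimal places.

bisector direction at 19.1084° = (0.944901,0.327356)
center distance |VC| = r/sin(θ/2) = 14.888852/sin(71.4488°) = 15.704877
C = V + |VC|·bis = (-10.7430,-8.1984)
T_A = V + ((C−V)·d_A)·d_A = V + 4.9965·d_A = (-22.5298,-17.2950)
T_B = V + ((C−V)·d_B)·d_B = V + 4.9965·d_B = (-25.6311,-8.3432)
sweep = 180° − θ = 37.1023°

center=(-10.7430,-8.1984) T_A=(-22.5298,-17.2950) T_B=(-25.6311,-8.3432) sweep=37.1023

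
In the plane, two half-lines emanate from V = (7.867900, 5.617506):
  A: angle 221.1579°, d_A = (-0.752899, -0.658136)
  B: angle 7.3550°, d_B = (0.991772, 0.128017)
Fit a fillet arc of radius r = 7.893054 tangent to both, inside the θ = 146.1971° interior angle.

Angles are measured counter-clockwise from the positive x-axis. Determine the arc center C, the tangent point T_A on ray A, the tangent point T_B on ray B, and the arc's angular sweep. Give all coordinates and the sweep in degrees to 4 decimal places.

bisector direction at 294.2565° = (0.410821,-0.911716)
center distance |VC| = r/sin(θ/2) = 7.893054/sin(73.0986°) = 8.249376
C = V + |VC|·bis = (11.2569,-1.9036)
T_A = V + ((C−V)·d_A)·d_A = V + 2.3983·d_A = (6.0622,4.0391)
T_B = V + ((C−V)·d_B)·d_B = V + 2.3983·d_B = (10.2465,5.9245)
sweep = 180° − θ = 33.8029°

center=(11.2569,-1.9036) T_A=(6.0622,4.0391) T_B=(10.2465,5.9245) sweep=33.8029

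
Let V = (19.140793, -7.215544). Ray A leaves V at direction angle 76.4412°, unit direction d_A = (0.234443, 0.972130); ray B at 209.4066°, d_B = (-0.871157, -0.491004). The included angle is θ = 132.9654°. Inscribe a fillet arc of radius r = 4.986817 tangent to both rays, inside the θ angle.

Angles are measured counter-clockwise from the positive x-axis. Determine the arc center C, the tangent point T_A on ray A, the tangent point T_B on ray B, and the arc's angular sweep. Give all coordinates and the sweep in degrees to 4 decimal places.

center=(14.8017,-3.9368) T_A=(19.6496,-5.1059) T_B=(17.2503,-8.2811) sweep=47.0346

bisector direction at 142.9239° = (-0.797835,0.602875)
center distance |VC| = r/sin(θ/2) = 4.986817/sin(66.4827°) = 5.438544
C = V + |VC|·bis = (14.8017,-3.9368)
T_A = V + ((C−V)·d_A)·d_A = V + 2.1701·d_A = (19.6496,-5.1059)
T_B = V + ((C−V)·d_B)·d_B = V + 2.1701·d_B = (17.2503,-8.2811)
sweep = 180° − θ = 47.0346°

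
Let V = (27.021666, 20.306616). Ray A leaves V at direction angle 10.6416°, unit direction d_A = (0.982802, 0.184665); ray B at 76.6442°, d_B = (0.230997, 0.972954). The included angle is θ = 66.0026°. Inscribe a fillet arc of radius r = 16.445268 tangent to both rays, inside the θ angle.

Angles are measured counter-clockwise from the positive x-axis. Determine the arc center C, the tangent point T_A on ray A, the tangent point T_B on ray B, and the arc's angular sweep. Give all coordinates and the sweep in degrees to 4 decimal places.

bisector direction at 43.6429° = (0.723655,0.690162)
center distance |VC| = r/sin(θ/2) = 16.445268/sin(33.0013°) = 30.193747
C = V + |VC|·bis = (48.8715,41.1452)
T_A = V + ((C−V)·d_A)·d_A = V + 25.3222·d_A = (51.9084,24.9827)
T_B = V + ((C−V)·d_B)·d_B = V + 25.3222·d_B = (32.8710,44.9440)
sweep = 180° − θ = 113.9974°

center=(48.8715,41.1452) T_A=(51.9084,24.9827) T_B=(32.8710,44.9440) sweep=113.9974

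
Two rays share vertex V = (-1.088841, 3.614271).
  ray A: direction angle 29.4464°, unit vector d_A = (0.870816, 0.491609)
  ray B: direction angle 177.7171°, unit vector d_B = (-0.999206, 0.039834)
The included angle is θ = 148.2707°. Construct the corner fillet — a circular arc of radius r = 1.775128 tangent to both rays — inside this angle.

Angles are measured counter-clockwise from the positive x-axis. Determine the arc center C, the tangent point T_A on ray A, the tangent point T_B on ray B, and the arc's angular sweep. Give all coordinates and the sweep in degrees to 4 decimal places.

bisector direction at 103.5817° = (-0.234833,0.972036)
center distance |VC| = r/sin(θ/2) = 1.775128/sin(74.1354°) = 1.845420
C = V + |VC|·bis = (-1.5222,5.4081)
T_A = V + ((C−V)·d_A)·d_A = V + 0.5045·d_A = (-0.6495,3.8623)
T_B = V + ((C−V)·d_B)·d_B = V + 0.5045·d_B = (-1.5929,3.6344)
sweep = 180° − θ = 31.7293°

center=(-1.5222,5.4081) T_A=(-0.6495,3.8623) T_B=(-1.5929,3.6344) sweep=31.7293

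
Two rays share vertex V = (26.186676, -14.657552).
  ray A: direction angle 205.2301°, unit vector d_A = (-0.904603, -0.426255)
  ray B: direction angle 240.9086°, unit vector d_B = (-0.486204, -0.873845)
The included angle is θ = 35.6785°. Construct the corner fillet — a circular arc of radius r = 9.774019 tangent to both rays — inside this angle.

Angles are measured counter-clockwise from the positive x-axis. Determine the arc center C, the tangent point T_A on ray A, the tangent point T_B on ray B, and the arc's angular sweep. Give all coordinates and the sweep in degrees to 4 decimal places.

center=(2.8792,-36.4449) T_A=(-1.2870,-27.6033) T_B=(11.4202,-41.1971) sweep=144.3215

bisector direction at 223.0693° = (-0.730528,-0.682883)
center distance |VC| = r/sin(θ/2) = 9.774019/sin(17.8392°) = 31.905008
C = V + |VC|·bis = (2.8792,-36.4449)
T_A = V + ((C−V)·d_A)·d_A = V + 30.3710·d_A = (-1.2870,-27.6033)
T_B = V + ((C−V)·d_B)·d_B = V + 30.3710·d_B = (11.4202,-41.1971)
sweep = 180° − θ = 144.3215°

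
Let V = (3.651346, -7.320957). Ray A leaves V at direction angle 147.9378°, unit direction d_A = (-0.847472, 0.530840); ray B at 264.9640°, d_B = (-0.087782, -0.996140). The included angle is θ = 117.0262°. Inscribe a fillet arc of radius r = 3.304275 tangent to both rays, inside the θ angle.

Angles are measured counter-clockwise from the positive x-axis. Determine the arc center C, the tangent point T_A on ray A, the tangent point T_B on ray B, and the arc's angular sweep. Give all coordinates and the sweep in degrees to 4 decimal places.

bisector direction at 206.4509° = (-0.895316,-0.445431)
center distance |VC| = r/sin(θ/2) = 3.304275/sin(58.5131°) = 3.874802
C = V + |VC|·bis = (0.1822,-9.0469)
T_A = V + ((C−V)·d_A)·d_A = V + 2.0238·d_A = (1.9362,-6.2466)
T_B = V + ((C−V)·d_B)·d_B = V + 2.0238·d_B = (3.4737,-9.3370)
sweep = 180° − θ = 62.9738°

center=(0.1822,-9.0469) T_A=(1.9362,-6.2466) T_B=(3.4737,-9.3370) sweep=62.9738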